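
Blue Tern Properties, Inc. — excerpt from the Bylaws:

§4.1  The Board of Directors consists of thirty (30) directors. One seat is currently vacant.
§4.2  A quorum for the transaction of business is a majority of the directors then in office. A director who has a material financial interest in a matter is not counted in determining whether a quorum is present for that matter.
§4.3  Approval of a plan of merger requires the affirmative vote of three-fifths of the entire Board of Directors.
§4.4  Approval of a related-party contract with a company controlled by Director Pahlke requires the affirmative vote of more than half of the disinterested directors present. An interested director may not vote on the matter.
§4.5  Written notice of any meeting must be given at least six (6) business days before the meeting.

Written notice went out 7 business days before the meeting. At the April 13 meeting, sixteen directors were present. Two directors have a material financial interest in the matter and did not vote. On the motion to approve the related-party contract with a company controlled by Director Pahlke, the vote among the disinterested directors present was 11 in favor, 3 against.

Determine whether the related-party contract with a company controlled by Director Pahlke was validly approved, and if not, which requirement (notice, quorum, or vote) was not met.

Invalid — quorum requirement not satisfied.

Notice: 7 business days given; 6 required (7 ≥ 6). Satisfied.
Quorum: 16 present, but the 2 interested directors do not count, leaving 14. Quorum is 15. Not satisfied.
Vote: the related-party contract with a company controlled by Director Pahlke requires a majority of the disinterested directors present (16 − 2 = 14). A majority of 14 is 8, so 8 affirmative votes are needed; 11 voted in favor. Satisfied. (Moot — without a quorum no business can be validly transacted.)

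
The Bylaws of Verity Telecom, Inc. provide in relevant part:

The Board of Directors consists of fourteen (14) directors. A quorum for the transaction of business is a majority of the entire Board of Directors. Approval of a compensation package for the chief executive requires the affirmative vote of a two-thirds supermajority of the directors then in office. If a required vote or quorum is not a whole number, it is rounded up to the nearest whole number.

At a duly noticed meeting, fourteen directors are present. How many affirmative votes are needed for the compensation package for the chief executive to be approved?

10

The compensation package for the chief executive requires two-thirds of the directors then in office (14).
2/3 of 14 = 9.33, rounded up to 10.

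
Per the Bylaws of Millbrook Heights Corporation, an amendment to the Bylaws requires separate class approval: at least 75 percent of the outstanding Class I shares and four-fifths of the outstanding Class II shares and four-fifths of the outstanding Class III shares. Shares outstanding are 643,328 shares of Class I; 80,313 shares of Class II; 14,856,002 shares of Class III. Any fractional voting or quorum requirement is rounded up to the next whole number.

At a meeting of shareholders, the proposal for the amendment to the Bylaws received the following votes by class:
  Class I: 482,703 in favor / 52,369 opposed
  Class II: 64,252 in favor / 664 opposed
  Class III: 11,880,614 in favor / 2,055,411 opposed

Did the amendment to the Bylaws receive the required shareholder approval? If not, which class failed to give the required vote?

Not approved — the Class III shares did not give the required vote.

Class I: 3/4 of 643328 = 482496; 482,496 required, 482,703 in favor — approved.
Class II: 4/5 of 80313 = 64250.40, rounded up to 64251; 64,251 required, 64,252 in favor — approved.
Class III: 4/5 of 14856002 = 11884801.60, rounded up to 11884802; 11,884,802 required, 11,880,614 in favor — not approved.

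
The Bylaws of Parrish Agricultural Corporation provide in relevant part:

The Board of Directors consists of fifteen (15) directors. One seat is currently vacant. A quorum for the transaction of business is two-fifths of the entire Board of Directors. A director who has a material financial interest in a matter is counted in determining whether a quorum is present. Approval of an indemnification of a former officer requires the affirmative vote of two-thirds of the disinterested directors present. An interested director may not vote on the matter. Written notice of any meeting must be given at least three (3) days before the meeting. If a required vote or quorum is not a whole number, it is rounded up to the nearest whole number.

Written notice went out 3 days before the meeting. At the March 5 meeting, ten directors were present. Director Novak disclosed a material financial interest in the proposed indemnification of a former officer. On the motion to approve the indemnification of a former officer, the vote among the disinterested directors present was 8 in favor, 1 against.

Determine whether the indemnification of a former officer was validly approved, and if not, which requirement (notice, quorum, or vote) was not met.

Valid — all requirements satisfied.

Notice: 3 days given; 3 required (3 ≥ 3). Satisfied.
Quorum: 10 present (interested directors count toward quorum); quorum is 6. Satisfied.
Vote: the indemnification of a former officer requires two-thirds of the disinterested directors present (10 − 1 = 9). 2/3 of 9 = 6, so 6 affirmative votes are needed; 8 voted in favor. Satisfied.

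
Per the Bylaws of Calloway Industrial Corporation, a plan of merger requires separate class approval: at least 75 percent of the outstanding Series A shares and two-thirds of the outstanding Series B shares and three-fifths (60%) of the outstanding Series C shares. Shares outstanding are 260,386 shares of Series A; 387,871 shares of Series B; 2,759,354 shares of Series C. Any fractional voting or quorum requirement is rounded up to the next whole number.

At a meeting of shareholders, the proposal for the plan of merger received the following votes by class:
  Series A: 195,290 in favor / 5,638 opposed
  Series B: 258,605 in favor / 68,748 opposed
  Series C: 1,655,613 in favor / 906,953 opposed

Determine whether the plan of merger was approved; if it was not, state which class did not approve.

Approved — every class gave the required vote.

Series A: 3/4 of 260386 = 195289.50, rounded up to 195290; 195,290 required, 195,290 in favor — approved.
Series B: 2/3 of 387871 = 258580.67, rounded up to 258581; 258,581 required, 258,605 in favor — approved.
Series C: 3/5 of 2759354 = 1655612.40, rounded up to 1655613; 1,655,613 required, 1,655,613 in favor — approved.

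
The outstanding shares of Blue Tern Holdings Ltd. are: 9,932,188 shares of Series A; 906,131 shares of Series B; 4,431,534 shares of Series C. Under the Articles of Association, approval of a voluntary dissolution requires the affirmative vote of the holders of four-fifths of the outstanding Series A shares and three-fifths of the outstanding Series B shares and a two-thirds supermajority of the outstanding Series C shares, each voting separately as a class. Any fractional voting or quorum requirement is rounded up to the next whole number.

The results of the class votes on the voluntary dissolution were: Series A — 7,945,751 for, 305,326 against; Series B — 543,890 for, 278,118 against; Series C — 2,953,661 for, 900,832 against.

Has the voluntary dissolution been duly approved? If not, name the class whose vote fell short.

Not approved — the Series C shares did not give the required vote.

Series A: 4/5 of 9932188 = 7945750.40, rounded up to 7945751; 7,945,751 required, 7,945,751 in favor — approved.
Series B: 3/5 of 906131 = 543678.60, rounded up to 543679; 543,679 required, 543,890 in favor — approved.
Series C: 2/3 of 4431534 = 2954356; 2,954,356 required, 2,953,661 in favor — not approved.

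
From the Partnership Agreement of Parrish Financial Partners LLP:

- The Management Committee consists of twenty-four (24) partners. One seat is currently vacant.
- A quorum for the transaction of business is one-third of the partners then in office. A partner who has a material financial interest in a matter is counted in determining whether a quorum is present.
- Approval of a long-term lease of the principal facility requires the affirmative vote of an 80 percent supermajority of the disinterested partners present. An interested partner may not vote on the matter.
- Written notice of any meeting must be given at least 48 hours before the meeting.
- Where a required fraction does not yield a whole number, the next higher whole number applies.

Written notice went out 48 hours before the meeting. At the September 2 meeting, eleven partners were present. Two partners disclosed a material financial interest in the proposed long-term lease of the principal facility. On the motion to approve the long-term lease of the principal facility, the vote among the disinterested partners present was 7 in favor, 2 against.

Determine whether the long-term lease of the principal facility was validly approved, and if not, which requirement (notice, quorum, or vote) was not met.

Invalid — vote requirement not satisfied.

Notice: 48 hours given; 48 required (48 ≥ 48). Satisfied.
Quorum: 11 present (interested partners count toward quorum); quorum is 8. Satisfied.
Vote: the long-term lease of the principal facility requires four-fifths of the disinterested partners present (11 − 2 = 9). 4/5 of 9 = 7.20, rounded up to 8, so 8 affirmative votes are needed; 7 voted in favor. Not satisfied.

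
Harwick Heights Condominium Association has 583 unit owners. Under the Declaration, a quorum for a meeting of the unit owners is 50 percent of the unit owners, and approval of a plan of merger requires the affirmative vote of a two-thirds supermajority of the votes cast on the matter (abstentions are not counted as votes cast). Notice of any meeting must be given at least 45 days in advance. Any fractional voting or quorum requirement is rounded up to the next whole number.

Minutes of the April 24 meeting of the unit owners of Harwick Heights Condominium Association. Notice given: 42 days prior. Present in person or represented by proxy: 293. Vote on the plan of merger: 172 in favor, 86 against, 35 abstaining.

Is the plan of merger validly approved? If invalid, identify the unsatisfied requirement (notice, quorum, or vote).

Invalid — notice requirement not satisfied.

Notice: 42 days given; 45 required. Not satisfied.
Quorum: 50% of 583 = 291.50, rounded up to 292; 293 present. Satisfied.
Vote: requires two-thirds of the votes cast (293 − 35 abstaining = 258); 2/3 of 258 = 172, so 172 needed; 172 in favor. Satisfied.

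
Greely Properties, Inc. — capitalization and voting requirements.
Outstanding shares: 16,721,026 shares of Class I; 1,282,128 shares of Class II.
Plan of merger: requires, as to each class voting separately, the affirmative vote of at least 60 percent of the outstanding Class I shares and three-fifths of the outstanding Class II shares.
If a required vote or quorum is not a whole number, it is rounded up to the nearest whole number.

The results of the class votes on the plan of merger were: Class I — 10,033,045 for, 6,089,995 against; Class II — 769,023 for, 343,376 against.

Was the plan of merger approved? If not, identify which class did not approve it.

Not approved — the Class II shares did not give the required vote.

Class I: 3/5 of 16721026 = 10032615.60, rounded up to 10032616; 10,032,616 required, 10,033,045 in favor — approved.
Class II: 3/5 of 1282128 = 769276.80, rounded up to 769277; 769,277 required, 769,023 in favor — not approved.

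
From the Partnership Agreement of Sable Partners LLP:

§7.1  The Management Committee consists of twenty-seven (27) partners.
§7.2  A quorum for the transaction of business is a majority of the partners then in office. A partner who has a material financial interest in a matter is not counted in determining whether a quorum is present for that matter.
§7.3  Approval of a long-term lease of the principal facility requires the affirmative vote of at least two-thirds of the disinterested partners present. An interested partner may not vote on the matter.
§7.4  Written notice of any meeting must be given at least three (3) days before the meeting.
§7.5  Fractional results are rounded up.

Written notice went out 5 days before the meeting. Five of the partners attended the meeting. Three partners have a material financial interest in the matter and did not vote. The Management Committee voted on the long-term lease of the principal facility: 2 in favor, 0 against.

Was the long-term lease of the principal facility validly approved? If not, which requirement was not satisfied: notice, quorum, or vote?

Notice: 5 days given; 3 required (5 ≥ 3). Satisfied.
Quorum: 5 present, but the 3 interested partners do not count, leaving 2. Quorum is 14. Not satisfied.
Vote: the long-term lease of the principal facility requires two-thirds of the disinterested partners present (5 − 3 = 2). 2/3 of 2 = 1.33, rounded up to 2, so 2 affirmative votes are needed; 2 voted in favor. Satisfied. (Moot — without a quorum no business can be validly transacted.)

Invalid — quorum requirement not satisfied.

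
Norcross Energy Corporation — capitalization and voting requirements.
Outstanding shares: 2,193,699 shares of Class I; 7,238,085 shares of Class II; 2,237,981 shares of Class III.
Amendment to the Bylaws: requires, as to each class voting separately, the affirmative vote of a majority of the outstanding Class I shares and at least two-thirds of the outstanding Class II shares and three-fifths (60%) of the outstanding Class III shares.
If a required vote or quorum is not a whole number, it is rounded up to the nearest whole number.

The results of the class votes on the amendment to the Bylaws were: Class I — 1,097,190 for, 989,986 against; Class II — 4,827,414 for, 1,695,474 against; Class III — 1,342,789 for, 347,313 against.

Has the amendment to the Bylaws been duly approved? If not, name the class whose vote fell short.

Approved — every class gave the required vote.

Class I: a majority of 2193699 is 1096850; 1,096,850 required, 1,097,190 in favor — approved.
Class II: 2/3 of 7238085 = 4825390; 4,825,390 required, 4,827,414 in favor — approved.
Class III: 3/5 of 2237981 = 1342788.60, rounded up to 1342789; 1,342,789 required, 1,342,789 in favor — approved.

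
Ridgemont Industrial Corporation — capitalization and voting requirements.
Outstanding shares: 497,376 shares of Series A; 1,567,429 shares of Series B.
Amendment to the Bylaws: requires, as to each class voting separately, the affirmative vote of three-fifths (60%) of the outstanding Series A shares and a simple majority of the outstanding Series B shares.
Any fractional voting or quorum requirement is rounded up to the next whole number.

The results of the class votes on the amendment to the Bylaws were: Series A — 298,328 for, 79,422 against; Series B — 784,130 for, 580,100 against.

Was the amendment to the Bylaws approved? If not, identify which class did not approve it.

Not approved — the Series A shares did not give the required vote.

Series A: 3/5 of 497376 = 298425.60, rounded up to 298426; 298,426 required, 298,328 in favor — not approved.
Series B: a majority of 1567429 is 783715; 783,715 required, 784,130 in favor — approved.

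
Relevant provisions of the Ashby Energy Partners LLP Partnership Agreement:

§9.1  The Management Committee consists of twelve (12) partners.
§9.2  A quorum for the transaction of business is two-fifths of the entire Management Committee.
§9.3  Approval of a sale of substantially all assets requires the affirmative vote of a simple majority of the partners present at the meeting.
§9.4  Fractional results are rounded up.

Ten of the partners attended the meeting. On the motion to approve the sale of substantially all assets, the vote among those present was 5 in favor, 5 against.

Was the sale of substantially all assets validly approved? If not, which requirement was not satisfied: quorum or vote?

Quorum: 10 present; quorum is 5. Satisfied.
Vote: the sale of substantially all assets requires a majority of the partners present (10). A majority of 10 is 6, so 6 affirmative votes are needed; 5 voted in favor. Not satisfied.

Invalid — vote requirement not satisfied.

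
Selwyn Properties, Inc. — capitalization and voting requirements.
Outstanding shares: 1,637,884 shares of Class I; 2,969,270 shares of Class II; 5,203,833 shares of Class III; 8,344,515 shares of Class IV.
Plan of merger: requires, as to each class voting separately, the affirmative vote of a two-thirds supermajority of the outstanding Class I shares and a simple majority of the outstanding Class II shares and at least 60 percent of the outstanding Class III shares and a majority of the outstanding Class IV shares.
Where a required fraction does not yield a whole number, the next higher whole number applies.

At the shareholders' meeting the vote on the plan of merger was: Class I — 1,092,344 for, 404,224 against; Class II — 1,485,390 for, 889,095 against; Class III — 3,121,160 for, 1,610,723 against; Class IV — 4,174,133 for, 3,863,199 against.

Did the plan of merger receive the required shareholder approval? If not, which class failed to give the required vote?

Not approved — the Class III shares did not give the required vote.

Class I: 2/3 of 1637884 = 1091922.67, rounded up to 1091923; 1,091,923 required, 1,092,344 in favor — approved.
Class II: a majority of 2969270 is 1484636; 1,484,636 required, 1,485,390 in favor — approved.
Class III: 3/5 of 5203833 = 3122299.80, rounded up to 3122300; 3,122,300 required, 3,121,160 in favor — not approved.
Class IV: a majority of 8344515 is 4172258; 4,172,258 required, 4,174,133 in favor — approved.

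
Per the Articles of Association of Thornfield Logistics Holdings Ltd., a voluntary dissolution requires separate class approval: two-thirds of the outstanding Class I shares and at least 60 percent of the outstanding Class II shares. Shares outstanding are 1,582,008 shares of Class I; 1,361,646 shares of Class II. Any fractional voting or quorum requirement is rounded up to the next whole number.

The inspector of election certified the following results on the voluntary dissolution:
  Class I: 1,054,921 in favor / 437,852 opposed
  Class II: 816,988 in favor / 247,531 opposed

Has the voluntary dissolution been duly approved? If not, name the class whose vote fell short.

Class I: 2/3 of 1582008 = 1054672; 1,054,672 required, 1,054,921 in favor — approved.
Class II: 3/5 of 1361646 = 816987.60, rounded up to 816988; 816,988 required, 816,988 in favor — approved.

Approved — every class gave the required vote.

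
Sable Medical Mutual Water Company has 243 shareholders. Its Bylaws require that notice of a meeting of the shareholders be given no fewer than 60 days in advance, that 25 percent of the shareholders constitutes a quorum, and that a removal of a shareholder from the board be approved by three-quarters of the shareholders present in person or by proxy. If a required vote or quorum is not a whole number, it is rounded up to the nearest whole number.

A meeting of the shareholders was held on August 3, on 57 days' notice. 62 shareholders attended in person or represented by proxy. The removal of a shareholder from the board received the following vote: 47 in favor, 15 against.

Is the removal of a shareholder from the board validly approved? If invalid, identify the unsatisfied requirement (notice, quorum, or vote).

Notice: 57 days given; 60 required. Not satisfied.
Quorum: 25% of 243 = 60.75, rounded up to 61; 62 present. Satisfied.
Vote: requires three-fourths of those present (62); 3/4 of 62 = 46.50, rounded up to 47, so 47 needed; 47 in favor. Satisfied.

Invalid — notice requirement not satisfied.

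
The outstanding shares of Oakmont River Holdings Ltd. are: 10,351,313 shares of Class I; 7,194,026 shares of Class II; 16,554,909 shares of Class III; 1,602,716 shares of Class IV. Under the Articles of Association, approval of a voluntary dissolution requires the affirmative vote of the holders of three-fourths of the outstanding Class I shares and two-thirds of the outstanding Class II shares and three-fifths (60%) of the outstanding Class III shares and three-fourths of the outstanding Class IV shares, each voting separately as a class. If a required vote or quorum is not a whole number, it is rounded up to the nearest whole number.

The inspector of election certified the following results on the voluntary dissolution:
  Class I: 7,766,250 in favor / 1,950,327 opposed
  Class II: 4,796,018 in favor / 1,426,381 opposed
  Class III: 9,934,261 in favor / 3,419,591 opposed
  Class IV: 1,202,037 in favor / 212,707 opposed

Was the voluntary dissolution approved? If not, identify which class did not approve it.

Class I: 3/4 of 10351313 = 7763484.75, rounded up to 7763485; 7,763,485 required, 7,766,250 in favor — approved.
Class II: 2/3 of 7194026 = 4796017.33, rounded up to 4796018; 4,796,018 required, 4,796,018 in favor — approved.
Class III: 3/5 of 16554909 = 9932945.40, rounded up to 9932946; 9,932,946 required, 9,934,261 in favor — approved.
Class IV: 3/4 of 1602716 = 1202037; 1,202,037 required, 1,202,037 in favor — approved.

Approved — every class gave the required vote.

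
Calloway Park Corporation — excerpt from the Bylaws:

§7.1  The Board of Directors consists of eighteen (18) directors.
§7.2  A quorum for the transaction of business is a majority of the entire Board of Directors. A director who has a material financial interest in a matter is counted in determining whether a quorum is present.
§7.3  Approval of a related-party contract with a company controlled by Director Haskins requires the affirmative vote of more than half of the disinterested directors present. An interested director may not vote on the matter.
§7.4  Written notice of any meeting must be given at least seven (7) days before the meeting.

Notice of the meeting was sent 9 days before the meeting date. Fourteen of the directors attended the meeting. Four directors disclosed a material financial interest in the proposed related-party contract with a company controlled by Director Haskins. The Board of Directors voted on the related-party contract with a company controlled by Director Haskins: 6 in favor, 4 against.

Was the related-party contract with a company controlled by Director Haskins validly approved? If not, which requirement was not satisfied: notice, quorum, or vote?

Notice: 9 days given; 7 required (9 ≥ 7). Satisfied.
Quorum: 14 present (interested directors count toward quorum); quorum is 10. Satisfied.
Vote: the related-party contract with a company controlled by Director Haskins requires a majority of the disinterested directors present (14 − 4 = 10). A majority of 10 is 6, so 6 affirmative votes are needed; 6 voted in favor. Satisfied.

Valid — all requirements satisfied.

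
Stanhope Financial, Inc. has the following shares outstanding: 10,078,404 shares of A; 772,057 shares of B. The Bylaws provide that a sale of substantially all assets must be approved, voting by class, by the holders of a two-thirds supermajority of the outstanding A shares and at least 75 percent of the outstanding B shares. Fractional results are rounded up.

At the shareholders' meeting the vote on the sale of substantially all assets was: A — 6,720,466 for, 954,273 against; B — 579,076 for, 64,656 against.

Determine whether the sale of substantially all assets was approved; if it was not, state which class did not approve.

Approved — every class gave the required vote.

A: 2/3 of 10078404 = 6718936; 6,718,936 required, 6,720,466 in favor — approved.
B: 3/4 of 772057 = 579042.75, rounded up to 579043; 579,043 required, 579,076 in favor — approved.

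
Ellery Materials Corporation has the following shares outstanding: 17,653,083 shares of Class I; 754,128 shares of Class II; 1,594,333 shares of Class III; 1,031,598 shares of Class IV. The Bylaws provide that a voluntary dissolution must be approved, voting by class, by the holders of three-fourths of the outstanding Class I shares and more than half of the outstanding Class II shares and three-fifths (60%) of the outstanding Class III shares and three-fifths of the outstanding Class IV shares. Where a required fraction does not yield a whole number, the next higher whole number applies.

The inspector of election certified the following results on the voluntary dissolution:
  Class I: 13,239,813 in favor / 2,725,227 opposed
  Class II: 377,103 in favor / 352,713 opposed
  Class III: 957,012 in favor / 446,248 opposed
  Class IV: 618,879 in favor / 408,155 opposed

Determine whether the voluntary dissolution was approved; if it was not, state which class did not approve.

Class I: 3/4 of 17653083 = 13239812.25, rounded up to 13239813; 13,239,813 required, 13,239,813 in favor — approved.
Class II: a majority of 754128 is 377065; 377,065 required, 377,103 in favor — approved.
Class III: 3/5 of 1594333 = 956599.80, rounded up to 956600; 956,600 required, 957,012 in favor — approved.
Class IV: 3/5 of 1031598 = 618958.80, rounded up to 618959; 618,959 required, 618,879 in favor — not approved.

Not approved — the Class IV shares did not give the required vote.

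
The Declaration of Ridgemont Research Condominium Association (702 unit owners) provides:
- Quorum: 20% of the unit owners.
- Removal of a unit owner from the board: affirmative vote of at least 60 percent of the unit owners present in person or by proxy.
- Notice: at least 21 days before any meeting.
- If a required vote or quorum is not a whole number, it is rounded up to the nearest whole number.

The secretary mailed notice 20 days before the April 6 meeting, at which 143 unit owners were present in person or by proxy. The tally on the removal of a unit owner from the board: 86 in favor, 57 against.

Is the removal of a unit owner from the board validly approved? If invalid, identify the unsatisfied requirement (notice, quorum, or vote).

Notice: 20 days given; 21 required. Not satisfied.
Quorum: 20% of 702 = 140.40, rounded up to 141; 143 present. Satisfied.
Vote: requires three-fifths of those present (143); 3/5 of 143 = 85.80, rounded up to 86, so 86 needed; 86 in favor. Satisfied.

Invalid — notice requirement not satisfied.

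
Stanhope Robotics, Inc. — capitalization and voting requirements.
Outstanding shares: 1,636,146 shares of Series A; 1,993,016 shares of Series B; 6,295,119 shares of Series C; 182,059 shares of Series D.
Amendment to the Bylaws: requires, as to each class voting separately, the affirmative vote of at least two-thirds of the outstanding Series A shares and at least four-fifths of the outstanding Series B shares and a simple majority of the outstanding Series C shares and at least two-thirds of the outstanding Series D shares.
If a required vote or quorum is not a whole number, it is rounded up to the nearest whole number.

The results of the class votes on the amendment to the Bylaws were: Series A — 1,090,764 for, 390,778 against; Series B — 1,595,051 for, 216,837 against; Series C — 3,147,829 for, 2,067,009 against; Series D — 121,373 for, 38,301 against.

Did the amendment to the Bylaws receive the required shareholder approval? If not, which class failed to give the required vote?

Approved — every class gave the required vote.

Series A: 2/3 of 1636146 = 1090764; 1,090,764 required, 1,090,764 in favor — approved.
Series B: 4/5 of 1993016 = 1594412.80, rounded up to 1594413; 1,594,413 required, 1,595,051 in favor — approved.
Series C: a majority of 6295119 is 3147560; 3,147,560 required, 3,147,829 in favor — approved.
Series D: 2/3 of 182059 = 121372.67, rounded up to 121373; 121,373 required, 121,373 in favor — approved.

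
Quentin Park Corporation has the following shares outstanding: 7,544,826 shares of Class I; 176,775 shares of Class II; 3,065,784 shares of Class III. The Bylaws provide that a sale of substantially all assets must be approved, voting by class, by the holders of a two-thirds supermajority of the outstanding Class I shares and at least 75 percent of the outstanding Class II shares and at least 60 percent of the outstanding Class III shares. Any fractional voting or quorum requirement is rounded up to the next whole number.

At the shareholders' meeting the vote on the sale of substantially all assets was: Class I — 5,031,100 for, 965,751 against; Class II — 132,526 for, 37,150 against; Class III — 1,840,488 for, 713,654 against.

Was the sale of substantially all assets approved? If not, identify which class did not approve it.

Class I: 2/3 of 7544826 = 5029884; 5,029,884 required, 5,031,100 in favor — approved.
Class II: 3/4 of 176775 = 132581.25, rounded up to 132582; 132,582 required, 132,526 in favor — not approved.
Class III: 3/5 of 3065784 = 1839470.40, rounded up to 1839471; 1,839,471 required, 1,840,488 in favor — approved.

Not approved — the Class II shares did not give the required vote.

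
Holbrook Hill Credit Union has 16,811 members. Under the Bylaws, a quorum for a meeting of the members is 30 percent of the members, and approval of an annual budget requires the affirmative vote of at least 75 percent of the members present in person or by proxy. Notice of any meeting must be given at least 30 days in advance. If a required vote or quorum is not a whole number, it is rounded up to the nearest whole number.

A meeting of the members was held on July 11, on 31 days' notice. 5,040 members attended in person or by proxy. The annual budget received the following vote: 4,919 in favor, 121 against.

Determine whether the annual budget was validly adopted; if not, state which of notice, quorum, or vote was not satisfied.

Notice: 31 days given; 30 required. Satisfied.
Quorum: 30% of 16,811 = 5,043.30, rounded up to 5,044; 5,040 present. Not satisfied.
Vote: requires three-fourths of those present (5,040); 3/4 of 5040 = 3780, so 3,780 needed; 4,919 in favor. Satisfied.

Invalid — quorum requirement not satisfied.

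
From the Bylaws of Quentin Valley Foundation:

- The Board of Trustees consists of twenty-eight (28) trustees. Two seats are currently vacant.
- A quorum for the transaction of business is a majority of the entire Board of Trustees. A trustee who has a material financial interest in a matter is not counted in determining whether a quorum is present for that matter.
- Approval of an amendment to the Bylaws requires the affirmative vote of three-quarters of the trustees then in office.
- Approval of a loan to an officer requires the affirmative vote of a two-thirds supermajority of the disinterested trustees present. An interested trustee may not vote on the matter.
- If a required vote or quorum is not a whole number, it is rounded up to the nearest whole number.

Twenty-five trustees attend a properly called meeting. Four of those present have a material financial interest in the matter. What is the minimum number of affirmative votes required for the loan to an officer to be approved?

The loan to an officer requires two-thirds of the disinterested trustees present (25 − 4 = 21).
2/3 of 21 = 14.

14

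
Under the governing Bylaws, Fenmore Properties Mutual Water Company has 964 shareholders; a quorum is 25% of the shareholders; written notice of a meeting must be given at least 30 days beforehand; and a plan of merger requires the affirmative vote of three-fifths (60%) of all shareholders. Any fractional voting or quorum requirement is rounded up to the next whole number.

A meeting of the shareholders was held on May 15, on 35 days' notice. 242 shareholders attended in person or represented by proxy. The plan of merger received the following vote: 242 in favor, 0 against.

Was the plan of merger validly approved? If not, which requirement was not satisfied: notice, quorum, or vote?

Invalid — vote requirement not satisfied.

Notice: 35 days given; 30 required. Satisfied.
Quorum: 25% of 964 = 241; 242 present. Satisfied.
Vote: requires three-fifths of all shareholders (964); 3/5 of 964 = 578.40, rounded up to 579, so 579 needed; 242 in favor. Not satisfied.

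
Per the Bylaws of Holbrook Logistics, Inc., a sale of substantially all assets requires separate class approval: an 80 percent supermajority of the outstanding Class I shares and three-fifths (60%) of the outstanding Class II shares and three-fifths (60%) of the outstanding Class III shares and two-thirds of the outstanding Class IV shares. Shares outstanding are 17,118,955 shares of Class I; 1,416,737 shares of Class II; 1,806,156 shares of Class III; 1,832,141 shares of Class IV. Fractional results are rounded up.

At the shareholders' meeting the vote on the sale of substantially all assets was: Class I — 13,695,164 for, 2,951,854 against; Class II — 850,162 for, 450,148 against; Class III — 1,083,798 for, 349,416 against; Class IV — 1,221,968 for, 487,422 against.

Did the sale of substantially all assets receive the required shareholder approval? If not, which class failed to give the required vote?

Approved — every class gave the required vote.

Class I: 4/5 of 17118955 = 13695164; 13,695,164 required, 13,695,164 in favor — approved.
Class II: 3/5 of 1416737 = 850042.20, rounded up to 850043; 850,043 required, 850,162 in favor — approved.
Class III: 3/5 of 1806156 = 1083693.60, rounded up to 1083694; 1,083,694 required, 1,083,798 in favor — approved.
Class IV: 2/3 of 1832141 = 1221427.33, rounded up to 1221428; 1,221,428 required, 1,221,968 in favor — approved.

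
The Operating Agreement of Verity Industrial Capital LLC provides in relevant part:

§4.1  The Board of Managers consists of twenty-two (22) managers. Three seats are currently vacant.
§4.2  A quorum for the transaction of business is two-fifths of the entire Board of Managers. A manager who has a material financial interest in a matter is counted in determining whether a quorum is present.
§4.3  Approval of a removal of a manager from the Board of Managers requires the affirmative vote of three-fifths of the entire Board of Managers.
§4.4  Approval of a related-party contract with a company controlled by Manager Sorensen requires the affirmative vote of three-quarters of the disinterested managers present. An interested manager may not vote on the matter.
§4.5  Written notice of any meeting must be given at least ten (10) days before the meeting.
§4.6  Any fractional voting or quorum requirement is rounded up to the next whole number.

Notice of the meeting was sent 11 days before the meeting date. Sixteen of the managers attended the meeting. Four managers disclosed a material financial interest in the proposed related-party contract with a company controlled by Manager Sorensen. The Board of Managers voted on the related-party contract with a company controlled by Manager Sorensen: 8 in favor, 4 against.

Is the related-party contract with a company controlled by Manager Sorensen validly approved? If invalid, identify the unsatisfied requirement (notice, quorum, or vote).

Invalid — vote requirement not satisfied.

Notice: 11 days given; 10 required (11 ≥ 10). Satisfied.
Quorum: 16 present (interested managers count toward quorum); quorum is 9. Satisfied.
Vote: the related-party contract with a company controlled by Manager Sorensen requires three-fourths of the disinterested managers present (16 − 4 = 12). 3/4 of 12 = 9, so 9 affirmative votes are needed; 8 voted in favor. Not satisfied.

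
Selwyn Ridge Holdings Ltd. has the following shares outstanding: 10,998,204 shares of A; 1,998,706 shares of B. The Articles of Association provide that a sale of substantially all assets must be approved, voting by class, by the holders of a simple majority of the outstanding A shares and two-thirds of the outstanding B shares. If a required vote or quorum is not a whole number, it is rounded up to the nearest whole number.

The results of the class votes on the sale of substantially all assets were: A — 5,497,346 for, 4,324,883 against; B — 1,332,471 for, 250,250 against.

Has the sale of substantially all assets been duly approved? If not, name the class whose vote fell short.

Not approved — the A shares did not give the required vote.

A: a majority of 10998204 is 5499103; 5,499,103 required, 5,497,346 in favor — not approved.
B: 2/3 of 1998706 = 1332470.67, rounded up to 1332471; 1,332,471 required, 1,332,471 in favor — approved.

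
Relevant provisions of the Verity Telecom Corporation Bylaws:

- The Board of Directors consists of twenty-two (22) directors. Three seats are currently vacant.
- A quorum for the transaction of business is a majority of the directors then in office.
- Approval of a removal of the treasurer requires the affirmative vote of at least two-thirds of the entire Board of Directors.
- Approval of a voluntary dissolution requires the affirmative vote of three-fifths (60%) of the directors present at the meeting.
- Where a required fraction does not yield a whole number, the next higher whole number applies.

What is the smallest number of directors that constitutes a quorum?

A majority of 19 is 10.

10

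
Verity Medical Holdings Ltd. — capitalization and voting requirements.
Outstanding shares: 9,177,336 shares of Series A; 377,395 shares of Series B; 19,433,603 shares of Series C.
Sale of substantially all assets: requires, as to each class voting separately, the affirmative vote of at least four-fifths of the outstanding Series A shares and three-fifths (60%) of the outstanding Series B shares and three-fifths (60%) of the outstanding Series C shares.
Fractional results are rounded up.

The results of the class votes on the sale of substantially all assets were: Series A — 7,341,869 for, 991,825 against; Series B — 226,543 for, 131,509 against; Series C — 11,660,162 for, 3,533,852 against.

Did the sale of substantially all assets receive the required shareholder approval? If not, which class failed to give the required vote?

Approved — every class gave the required vote.

Series A: 4/5 of 9177336 = 7341868.80, rounded up to 7341869; 7,341,869 required, 7,341,869 in favor — approved.
Series B: 3/5 of 377395 = 226437; 226,437 required, 226,543 in favor — approved.
Series C: 3/5 of 19433603 = 11660161.80, rounded up to 11660162; 11,660,162 required, 11,660,162 in favor — approved.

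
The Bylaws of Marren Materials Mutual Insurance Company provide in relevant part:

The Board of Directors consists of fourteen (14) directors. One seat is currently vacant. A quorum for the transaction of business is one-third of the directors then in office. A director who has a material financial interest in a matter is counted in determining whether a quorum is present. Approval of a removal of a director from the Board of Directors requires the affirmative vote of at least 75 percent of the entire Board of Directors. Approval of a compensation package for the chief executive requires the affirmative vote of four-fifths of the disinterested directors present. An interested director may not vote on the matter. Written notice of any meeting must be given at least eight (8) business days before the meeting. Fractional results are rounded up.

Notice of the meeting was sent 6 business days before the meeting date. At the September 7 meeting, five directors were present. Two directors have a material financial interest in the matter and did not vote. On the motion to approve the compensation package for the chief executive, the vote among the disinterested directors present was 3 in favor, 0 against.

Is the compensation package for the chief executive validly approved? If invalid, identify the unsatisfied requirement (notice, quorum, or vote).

Notice: 6 business days given; 8 required (6 < 8). Not satisfied.
Quorum: 5 present (interested directors count toward quorum); quorum is 5. Satisfied.
Vote: the compensation package for the chief executive requires four-fifths of the disinterested directors present (5 − 2 = 3). 4/5 of 3 = 2.40, rounded up to 3, so 3 affirmative votes are needed; 3 voted in favor. Satisfied.

Invalid — notice requirement not satisfied.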